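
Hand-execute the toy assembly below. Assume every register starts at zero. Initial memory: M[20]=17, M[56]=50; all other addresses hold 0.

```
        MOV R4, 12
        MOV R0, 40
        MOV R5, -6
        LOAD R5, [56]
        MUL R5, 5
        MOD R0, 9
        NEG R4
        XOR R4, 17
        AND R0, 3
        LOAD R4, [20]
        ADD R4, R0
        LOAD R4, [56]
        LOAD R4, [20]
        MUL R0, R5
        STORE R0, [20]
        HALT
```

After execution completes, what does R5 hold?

250

R4=12
R0=40
R5=-6
R5=M[56]=50
R5=50*5=250
R0=40%9=4
R4=-(12)=-12
R4=(-12)^17=-27
R0=4&3=0
R4=M[20]=17
R4=17+0=17
R4=M[56]=50
R4=M[20]=17
R0=0*250=0
STORE R0, [20] → M[20]=0
halt.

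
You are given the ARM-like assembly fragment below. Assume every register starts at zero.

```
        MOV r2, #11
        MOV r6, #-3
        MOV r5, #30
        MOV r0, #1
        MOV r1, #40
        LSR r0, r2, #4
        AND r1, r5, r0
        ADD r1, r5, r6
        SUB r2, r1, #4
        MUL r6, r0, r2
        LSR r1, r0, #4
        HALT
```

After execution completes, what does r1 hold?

after MOV r2, #11: r2=11
after MOV r6, #-3: r6=-3
after MOV r5, #30: r5=30
after MOV r0, #1: r0=1
after MOV r1, #40: r1=40
after LSR r0, r2, #4: r0=11>>4=0
after AND r1, r5, r0: r1=30&0=0
after ADD r1, r5, r6: r1=30+(-3)=27
after SUB r2, r1, #4: r2=27-4=23
after MUL r6, r0, r2: r6=0*23=0
after LSR r1, r0, #4: r1=0>>4=0
halt.

0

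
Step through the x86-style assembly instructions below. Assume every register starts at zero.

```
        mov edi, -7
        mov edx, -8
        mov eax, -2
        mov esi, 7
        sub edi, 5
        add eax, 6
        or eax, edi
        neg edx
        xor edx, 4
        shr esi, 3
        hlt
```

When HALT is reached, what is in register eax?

after mov edi, -7: edi=-7
after mov edx, -8: edx=-8
after mov eax, -2: eax=-2
after mov esi, 7: esi=7
after sub edi, 5: edi=(-7)-5=-12
after add eax, 6: eax=(-2)+6=4
after or eax, edi: eax=4|(-12)=-12
after neg edx: edx=-(-8)=8
after xor edx, 4: edx=8^4=12
after shr esi, 3: esi=7>>3=0
halt.

-12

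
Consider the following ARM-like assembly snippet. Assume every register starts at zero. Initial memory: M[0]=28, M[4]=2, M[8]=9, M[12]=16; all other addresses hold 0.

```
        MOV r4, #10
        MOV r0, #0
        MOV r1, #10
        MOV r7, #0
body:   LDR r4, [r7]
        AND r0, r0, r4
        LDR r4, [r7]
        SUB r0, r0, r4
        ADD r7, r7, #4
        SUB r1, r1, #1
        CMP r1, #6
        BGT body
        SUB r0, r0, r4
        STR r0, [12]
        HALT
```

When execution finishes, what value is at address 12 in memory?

-16

r4=10
r0=0
r1=10
r7=0
r4=M[0]=28
r0=0&28=0
r4=M[0]=28
r0=0-28=-28
r7=0+4=4
r1=10-1=9
CMP r1, #6  (cmp 9,6)
BGT body: taken
r4=M[4]=2
r0=(-28)&2=0
r4=M[4]=2
r0=0-2=-2
r7=4+4=8
r1=9-1=8
CMP r1, #6  (cmp 8,6)
BGT body: taken
r4=M[8]=9
r0=(-2)&9=8
r4=M[8]=9
r0=8-9=-1
r7=8+4=12
r1=8-1=7
CMP r1, #6  (cmp 7,6)
BGT body: taken
r4=M[12]=16
r0=(-1)&16=16
r4=M[12]=16
r0=16-16=0
r7=12+4=16
r1=7-1=6
CMP r1, #6  (cmp 6,6)
BGT body: not taken
r0=0-16=-16
STR r0, [12] → M[12]=-16
halt.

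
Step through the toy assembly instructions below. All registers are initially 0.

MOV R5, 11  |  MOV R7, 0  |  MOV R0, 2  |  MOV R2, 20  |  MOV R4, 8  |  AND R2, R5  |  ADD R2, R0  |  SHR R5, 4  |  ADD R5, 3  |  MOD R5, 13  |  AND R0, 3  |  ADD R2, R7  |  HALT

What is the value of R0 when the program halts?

R5=11
R7=0
R0=2
R2=20
R4=8
R2=20&11=0
R2=0+2=2
R5=11>>4=0
R5=0+3=3
R5=3%13=3
R0=2&3=2
R2=2+0=2
halt.

2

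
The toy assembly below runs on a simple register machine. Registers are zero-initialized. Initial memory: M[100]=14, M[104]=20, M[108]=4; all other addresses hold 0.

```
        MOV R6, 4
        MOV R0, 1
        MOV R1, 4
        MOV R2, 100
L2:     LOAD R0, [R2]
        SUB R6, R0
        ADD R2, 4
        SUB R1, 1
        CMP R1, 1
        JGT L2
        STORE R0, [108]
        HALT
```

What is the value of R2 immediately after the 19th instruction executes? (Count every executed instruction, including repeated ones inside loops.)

R6=4
R0=1
R1=4
R2=100
R0=M[100]=14
R6=4-14=-10
R2=100+4=104
R1=4-1=3
CMP R1, 1  (cmp 3,1)
JGT L2: taken
R0=M[104]=20
R6=(-10)-20=-30
R2=104+4=108
R1=3-1=2
CMP R1, 1  (cmp 2,1)
JGT L2: taken
R0=M[108]=4
R6=(-30)-4=-34
R2=108+4=112
After step 19: R2 = 112.

112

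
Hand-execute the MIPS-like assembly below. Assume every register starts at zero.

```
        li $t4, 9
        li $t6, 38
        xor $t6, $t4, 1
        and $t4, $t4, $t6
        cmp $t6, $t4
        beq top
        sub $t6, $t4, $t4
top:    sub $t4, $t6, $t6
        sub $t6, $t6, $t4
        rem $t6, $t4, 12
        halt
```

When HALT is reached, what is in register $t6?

0

$t4=9
$t6=38
$t6=9^1=8
$t4=9&8=8
cmp $t6, $t4  (cmp 8,8)
beq top: taken
$t4=8-8=0
$t6=8-0=8
$t6=0%12=0
halt.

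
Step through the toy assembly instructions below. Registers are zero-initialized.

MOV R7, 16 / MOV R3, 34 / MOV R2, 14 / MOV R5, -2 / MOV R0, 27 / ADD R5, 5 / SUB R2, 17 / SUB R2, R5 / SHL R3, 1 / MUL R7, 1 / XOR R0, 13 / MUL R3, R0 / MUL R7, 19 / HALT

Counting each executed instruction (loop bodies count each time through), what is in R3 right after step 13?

1496

MOV R7, 16 → R7=16
MOV R3, 34 → R3=34
MOV R2, 14 → R2=14
MOV R5, -2 → R5=-2
MOV R0, 27 → R0=27
ADD R5, 5 → R5=(-2)+5=3
SUB R2, 17 → R2=14-17=-3
SUB R2, R5 → R2=(-3)-3=-6
SHL R3, 1 → R3=34<<1=68
MUL R7, 1 → R7=16*1=16
XOR R0, 13 → R0=27^13=22
MUL R3, R0 → R3=68*22=1496
MUL R7, 19 → R7=16*19=304
After step 13: R3 = 1496.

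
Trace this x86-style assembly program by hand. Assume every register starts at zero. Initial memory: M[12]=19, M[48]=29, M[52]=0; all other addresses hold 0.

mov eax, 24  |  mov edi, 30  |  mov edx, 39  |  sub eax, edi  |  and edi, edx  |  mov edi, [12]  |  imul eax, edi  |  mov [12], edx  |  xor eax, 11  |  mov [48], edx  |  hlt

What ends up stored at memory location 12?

39

after mov eax, 24: eax=24
after mov edi, 30: edi=30
after mov edx, 39: edx=39
after sub eax, edi: eax=24-30=-6
after and edi, edx: edi=30&39=6
after mov edi, [12]: edi=M[12]=19
after imul eax, edi: eax=(-6)*19=-114
mov [12], edx → M[12]=39
after xor eax, 11: eax=(-114)^11=-123
mov [48], edx → M[48]=39
halt.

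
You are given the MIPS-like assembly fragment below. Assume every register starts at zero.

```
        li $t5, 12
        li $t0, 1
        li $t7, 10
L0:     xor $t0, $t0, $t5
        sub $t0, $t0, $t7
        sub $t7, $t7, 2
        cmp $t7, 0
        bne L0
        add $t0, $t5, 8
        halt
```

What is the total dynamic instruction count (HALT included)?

after li $t5, 12: $t5=12
after li $t0, 1: $t0=1
after li $t7, 10: $t7=10
after xor $t0, $t0, $t5: $t0=1^12=13
after sub $t0, $t0, $t7: $t0=13-10=3
after sub $t7, $t7, 2: $t7=10-2=8
cmp $t7, 0  (cmp 8,0)
bne L0: taken
after xor $t0, $t0, $t5: $t0=3^12=15
after sub $t0, $t0, $t7: $t0=15-8=7
after sub $t7, $t7, 2: $t7=8-2=6
cmp $t7, 0  (cmp 6,0)
bne L0: taken
after xor $t0, $t0, $t5: $t0=7^12=11
after sub $t0, $t0, $t7: $t0=11-6=5
after sub $t7, $t7, 2: $t7=6-2=4
cmp $t7, 0  (cmp 4,0)
bne L0: taken
after xor $t0, $t0, $t5: $t0=5^12=9
after sub $t0, $t0, $t7: $t0=9-4=5
after sub $t7, $t7, 2: $t7=4-2=2
cmp $t7, 0  (cmp 2,0)
bne L0: taken
after xor $t0, $t0, $t5: $t0=5^12=9
after sub $t0, $t0, $t7: $t0=9-2=7
after sub $t7, $t7, 2: $t7=2-2=0
cmp $t7, 0  (cmp 0,0)
bne L0: not taken
after add $t0, $t5, 8: $t0=12+8=20
halt.
Total executed instructions: 30.

30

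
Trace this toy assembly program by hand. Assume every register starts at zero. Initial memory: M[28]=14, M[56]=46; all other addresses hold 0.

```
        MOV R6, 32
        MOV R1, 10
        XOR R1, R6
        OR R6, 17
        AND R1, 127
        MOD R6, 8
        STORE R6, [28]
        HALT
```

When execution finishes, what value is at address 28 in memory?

1

MOV R6, 32 → R6=32
MOV R1, 10 → R1=10
XOR R1, R6 → R1=10^32=42
OR R6, 17 → R6=32|17=49
AND R1, 127 → R1=42&127=42
MOD R6, 8 → R6=49%8=1
STORE R6, [28] → M[28]=1
halt.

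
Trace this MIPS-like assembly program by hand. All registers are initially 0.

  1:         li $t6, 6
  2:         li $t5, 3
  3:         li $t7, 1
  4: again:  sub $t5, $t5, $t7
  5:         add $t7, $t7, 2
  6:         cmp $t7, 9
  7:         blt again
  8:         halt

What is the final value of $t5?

-13

li $t6, 6 → $t6=6
li $t5, 3 → $t5=3
li $t7, 1 → $t7=1
sub $t5, $t5, $t7 → $t5=3-1=2
add $t7, $t7, 2 → $t7=1+2=3
cmp $t7, 9  (cmp 3,9)
blt again: taken
sub $t5, $t5, $t7 → $t5=2-3=-1
add $t7, $t7, 2 → $t7=3+2=5
cmp $t7, 9  (cmp 5,9)
blt again: taken
sub $t5, $t5, $t7 → $t5=(-1)-5=-6
add $t7, $t7, 2 → $t7=5+2=7
cmp $t7, 9  (cmp 7,9)
blt again: taken
sub $t5, $t5, $t7 → $t5=(-6)-7=-13
add $t7, $t7, 2 → $t7=7+2=9
cmp $t7, 9  (cmp 9,9)
blt again: not taken
halt.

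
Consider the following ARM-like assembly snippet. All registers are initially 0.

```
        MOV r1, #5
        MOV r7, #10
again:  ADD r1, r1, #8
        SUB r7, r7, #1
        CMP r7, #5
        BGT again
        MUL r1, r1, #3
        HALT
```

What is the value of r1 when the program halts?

r1=5
r7=10
r1=5+8=13
r7=10-1=9
CMP r7, #5  (cmp 9,5)
BGT again: taken
r1=13+8=21
r7=9-1=8
CMP r7, #5  (cmp 8,5)
BGT again: taken
r1=21+8=29
r7=8-1=7
CMP r7, #5  (cmp 7,5)
BGT again: taken
r1=29+8=37
r7=7-1=6
CMP r7, #5  (cmp 6,5)
BGT again: taken
r1=37+8=45
r7=6-1=5
CMP r7, #5  (cmp 5,5)
BGT again: not taken
r1=45*3=135
halt.

135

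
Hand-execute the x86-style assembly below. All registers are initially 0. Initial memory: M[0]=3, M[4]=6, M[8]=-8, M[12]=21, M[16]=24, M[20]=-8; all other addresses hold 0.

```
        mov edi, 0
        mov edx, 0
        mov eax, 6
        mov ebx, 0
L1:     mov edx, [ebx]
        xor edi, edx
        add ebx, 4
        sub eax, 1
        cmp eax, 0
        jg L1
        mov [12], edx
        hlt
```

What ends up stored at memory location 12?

edi=0
edx=0
eax=6
ebx=0
edx=M[0]=3
edi=0^3=3
ebx=0+4=4
eax=6-1=5
cmp eax, 0  (cmp 5,0)
jg L1: taken
edx=M[4]=6
edi=3^6=5
ebx=4+4=8
eax=5-1=4
cmp eax, 0  (cmp 4,0)
jg L1: taken
edx=M[8]=-8
edi=5^(-8)=-3
ebx=8+4=12
eax=4-1=3
cmp eax, 0  (cmp 3,0)
jg L1: taken
edx=M[12]=21
edi=(-3)^21=-24
ebx=12+4=16
eax=3-1=2
cmp eax, 0  (cmp 2,0)
jg L1: taken
edx=M[16]=24
edi=(-24)^24=-16
ebx=16+4=20
eax=2-1=1
cmp eax, 0  (cmp 1,0)
jg L1: taken
edx=M[20]=-8
edi=(-16)^(-8)=8
ebx=20+4=24
eax=1-1=0
cmp eax, 0  (cmp 0,0)
jg L1: not taken
mov [12], edx → M[12]=-8
halt.

-8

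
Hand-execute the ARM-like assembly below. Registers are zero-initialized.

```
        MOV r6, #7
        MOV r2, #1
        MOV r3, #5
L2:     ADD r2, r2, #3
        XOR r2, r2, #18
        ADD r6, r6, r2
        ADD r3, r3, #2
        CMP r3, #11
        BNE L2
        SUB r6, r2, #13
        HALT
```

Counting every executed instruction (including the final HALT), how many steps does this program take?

r6=7
r2=1
r3=5
r2=1+3=4
r2=4^18=22
r6=7+22=29
r3=5+2=7
CMP r3, #11  (cmp 7,11)
BNE L2: taken
r2=22+3=25
r2=25^18=11
r6=29+11=40
r3=7+2=9
CMP r3, #11  (cmp 9,11)
BNE L2: taken
r2=11+3=14
r2=14^18=28
r6=40+28=68
r3=9+2=11
CMP r3, #11  (cmp 11,11)
BNE L2: not taken
r6=28-13=15
halt.
Total executed instructions: 23.

23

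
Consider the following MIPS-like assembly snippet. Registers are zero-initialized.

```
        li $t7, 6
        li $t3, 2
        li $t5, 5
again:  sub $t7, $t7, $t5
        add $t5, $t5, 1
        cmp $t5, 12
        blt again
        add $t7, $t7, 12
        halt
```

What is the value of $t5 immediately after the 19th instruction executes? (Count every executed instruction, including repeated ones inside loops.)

9

li $t7, 6 → $t7=6
li $t3, 2 → $t3=2
li $t5, 5 → $t5=5
sub $t7, $t7, $t5 → $t7=6-5=1
add $t5, $t5, 1 → $t5=5+1=6
cmp $t5, 12  (cmp 6,12)
blt again: taken
sub $t7, $t7, $t5 → $t7=1-6=-5
add $t5, $t5, 1 → $t5=6+1=7
cmp $t5, 12  (cmp 7,12)
blt again: taken
sub $t7, $t7, $t5 → $t7=(-5)-7=-12
add $t5, $t5, 1 → $t5=7+1=8
cmp $t5, 12  (cmp 8,12)
blt again: taken
sub $t7, $t7, $t5 → $t7=(-12)-8=-20
add $t5, $t5, 1 → $t5=8+1=9
cmp $t5, 12  (cmp 9,12)
blt again: taken
After step 19: $t5 = 9.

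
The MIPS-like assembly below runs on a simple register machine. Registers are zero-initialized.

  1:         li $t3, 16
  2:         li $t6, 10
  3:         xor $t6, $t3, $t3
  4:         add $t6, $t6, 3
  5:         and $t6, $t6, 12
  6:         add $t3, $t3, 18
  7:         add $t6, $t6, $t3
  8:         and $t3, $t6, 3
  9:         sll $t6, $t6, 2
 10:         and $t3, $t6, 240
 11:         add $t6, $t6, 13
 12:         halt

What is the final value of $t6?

$t3=16
$t6=10
$t6=16^16=0
$t6=0+3=3
$t6=3&12=0
$t3=16+18=34
$t6=0+34=34
$t3=34&3=2
$t6=34<<2=136
$t3=136&240=128
$t6=136+13=149
halt.

149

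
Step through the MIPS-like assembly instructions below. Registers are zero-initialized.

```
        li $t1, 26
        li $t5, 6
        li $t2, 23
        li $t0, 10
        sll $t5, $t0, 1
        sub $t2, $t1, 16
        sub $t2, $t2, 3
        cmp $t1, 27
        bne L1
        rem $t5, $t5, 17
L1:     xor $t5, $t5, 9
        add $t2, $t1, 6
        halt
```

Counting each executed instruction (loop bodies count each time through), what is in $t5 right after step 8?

$t1=26
$t5=6
$t2=23
$t0=10
$t5=10<<1=20
$t2=26-16=10
$t2=10-3=7
cmp $t1, 27  (cmp 26,27)
After step 8: $t5 = 20.

20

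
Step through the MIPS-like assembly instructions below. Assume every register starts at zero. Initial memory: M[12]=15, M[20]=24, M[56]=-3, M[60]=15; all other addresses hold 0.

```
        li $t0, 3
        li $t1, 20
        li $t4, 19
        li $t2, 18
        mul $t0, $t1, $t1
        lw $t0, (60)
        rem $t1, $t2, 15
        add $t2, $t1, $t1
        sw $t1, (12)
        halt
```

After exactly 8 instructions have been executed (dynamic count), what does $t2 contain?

6

li $t0, 3 → $t0=3
li $t1, 20 → $t1=20
li $t4, 19 → $t4=19
li $t2, 18 → $t2=18
mul $t0, $t1, $t1 → $t0=20*20=400
lw $t0, (60) → $t0=M[60]=15
rem $t1, $t2, 15 → $t1=18%15=3
add $t2, $t1, $t1 → $t2=3+3=6
After step 8: $t2 = 6.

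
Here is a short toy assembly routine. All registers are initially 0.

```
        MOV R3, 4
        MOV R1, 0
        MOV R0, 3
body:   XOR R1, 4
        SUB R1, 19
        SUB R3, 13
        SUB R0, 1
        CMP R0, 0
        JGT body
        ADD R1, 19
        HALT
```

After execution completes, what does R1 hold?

MOV R3, 4 → R3=4
MOV R1, 0 → R1=0
MOV R0, 3 → R0=3
XOR R1, 4 → R1=0^4=4
SUB R1, 19 → R1=4-19=-15
SUB R3, 13 → R3=4-13=-9
SUB R0, 1 → R0=3-1=2
CMP R0, 0  (cmp 2,0)
JGT body: taken
XOR R1, 4 → R1=(-15)^4=-11
SUB R1, 19 → R1=(-11)-19=-30
SUB R3, 13 → R3=(-9)-13=-22
SUB R0, 1 → R0=2-1=1
CMP R0, 0  (cmp 1,0)
JGT body: taken
XOR R1, 4 → R1=(-30)^4=-26
SUB R1, 19 → R1=(-26)-19=-45
SUB R3, 13 → R3=(-22)-13=-35
SUB R0, 1 → R0=1-1=0
CMP R0, 0  (cmp 0,0)
JGT body: not taken
ADD R1, 19 → R1=(-45)+19=-26
halt.

-26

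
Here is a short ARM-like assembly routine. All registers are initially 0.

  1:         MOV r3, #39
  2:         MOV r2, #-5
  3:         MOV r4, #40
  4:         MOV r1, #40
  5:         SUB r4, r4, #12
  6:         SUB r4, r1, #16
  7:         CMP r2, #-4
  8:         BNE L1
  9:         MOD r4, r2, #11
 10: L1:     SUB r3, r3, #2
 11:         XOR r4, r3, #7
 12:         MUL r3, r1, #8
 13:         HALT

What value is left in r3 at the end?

after MOV r3, #39: r3=39
after MOV r2, #-5: r2=-5
after MOV r4, #40: r4=40
after MOV r1, #40: r1=40
after SUB r4, r4, #12: r4=40-12=28
after SUB r4, r1, #16: r4=40-16=24
CMP r2, #-4  (cmp -5,-4)
BNE L1: taken
after SUB r3, r3, #2: r3=39-2=37
after XOR r4, r3, #7: r4=37^7=34
after MUL r3, r1, #8: r3=40*8=320
halt.

320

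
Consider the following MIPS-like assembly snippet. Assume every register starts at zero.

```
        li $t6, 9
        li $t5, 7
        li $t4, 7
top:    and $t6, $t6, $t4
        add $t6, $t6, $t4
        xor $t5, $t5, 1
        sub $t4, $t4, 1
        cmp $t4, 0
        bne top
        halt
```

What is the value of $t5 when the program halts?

li $t6, 9 → $t6=9
li $t5, 7 → $t5=7
li $t4, 7 → $t4=7
and $t6, $t6, $t4 → $t6=9&7=1
add $t6, $t6, $t4 → $t6=1+7=8
xor $t5, $t5, 1 → $t5=7^1=6
sub $t4, $t4, 1 → $t4=7-1=6
cmp $t4, 0  (cmp 6,0)
bne top: taken
and $t6, $t6, $t4 → $t6=8&6=0
add $t6, $t6, $t4 → $t6=0+6=6
xor $t5, $t5, 1 → $t5=6^1=7
sub $t4, $t4, 1 → $t4=6-1=5
cmp $t4, 0  (cmp 5,0)
bne top: taken
and $t6, $t6, $t4 → $t6=6&5=4
add $t6, $t6, $t4 → $t6=4+5=9
xor $t5, $t5, 1 → $t5=7^1=6
sub $t4, $t4, 1 → $t4=5-1=4
cmp $t4, 0  (cmp 4,0)
bne top: taken
and $t6, $t6, $t4 → $t6=9&4=0
add $t6, $t6, $t4 → $t6=0+4=4
xor $t5, $t5, 1 → $t5=6^1=7
sub $t4, $t4, 1 → $t4=4-1=3
cmp $t4, 0  (cmp 3,0)
bne top: taken
and $t6, $t6, $t4 → $t6=4&3=0
add $t6, $t6, $t4 → $t6=0+3=3
xor $t5, $t5, 1 → $t5=7^1=6
sub $t4, $t4, 1 → $t4=3-1=2
cmp $t4, 0  (cmp 2,0)
bne top: taken
and $t6, $t6, $t4 → $t6=3&2=2
add $t6, $t6, $t4 → $t6=2+2=4
xor $t5, $t5, 1 → $t5=6^1=7
sub $t4, $t4, 1 → $t4=2-1=1
cmp $t4, 0  (cmp 1,0)
bne top: taken
and $t6, $t6, $t4 → $t6=4&1=0
add $t6, $t6, $t4 → $t6=0+1=1
xor $t5, $t5, 1 → $t5=7^1=6
sub $t4, $t4, 1 → $t4=1-1=0
cmp $t4, 0  (cmp 0,0)
bne top: not taken
halt.

6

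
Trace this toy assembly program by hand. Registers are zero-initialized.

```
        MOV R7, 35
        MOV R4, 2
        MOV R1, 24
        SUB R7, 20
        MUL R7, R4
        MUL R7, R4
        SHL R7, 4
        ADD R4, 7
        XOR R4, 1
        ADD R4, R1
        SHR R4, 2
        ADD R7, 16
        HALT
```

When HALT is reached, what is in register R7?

MOV R7, 35 → R7=35
MOV R4, 2 → R4=2
MOV R1, 24 → R1=24
SUB R7, 20 → R7=35-20=15
MUL R7, R4 → R7=15*2=30
MUL R7, R4 → R7=30*2=60
SHL R7, 4 → R7=60<<4=960
ADD R4, 7 → R4=2+7=9
XOR R4, 1 → R4=9^1=8
ADD R4, R1 → R4=8+24=32
SHR R4, 2 → R4=32>>2=8
ADD R7, 16 → R7=960+16=976
halt.

976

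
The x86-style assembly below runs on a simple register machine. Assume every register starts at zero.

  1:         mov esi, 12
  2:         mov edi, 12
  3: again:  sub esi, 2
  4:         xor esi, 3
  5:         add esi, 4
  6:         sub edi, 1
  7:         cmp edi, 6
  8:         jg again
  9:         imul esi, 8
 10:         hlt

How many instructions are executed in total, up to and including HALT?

after mov esi, 12: esi=12
after mov edi, 12: edi=12
after sub esi, 2: esi=12-2=10
after xor esi, 3: esi=10^3=9
after add esi, 4: esi=9+4=13
after sub edi, 1: edi=12-1=11
cmp edi, 6  (cmp 11,6)
jg again: taken
after sub esi, 2: esi=13-2=11
after xor esi, 3: esi=11^3=8
after add esi, 4: esi=8+4=12
after sub edi, 1: edi=11-1=10
cmp edi, 6  (cmp 10,6)
jg again: taken
after sub esi, 2: esi=12-2=10
after xor esi, 3: esi=10^3=9
after add esi, 4: esi=9+4=13
after sub edi, 1: edi=10-1=9
cmp edi, 6  (cmp 9,6)
jg again: taken
after sub esi, 2: esi=13-2=11
after xor esi, 3: esi=11^3=8
after add esi, 4: esi=8+4=12
after sub edi, 1: edi=9-1=8
cmp edi, 6  (cmp 8,6)
jg again: taken
after sub esi, 2: esi=12-2=10
after xor esi, 3: esi=10^3=9
after add esi, 4: esi=9+4=13
after sub edi, 1: edi=8-1=7
cmp edi, 6  (cmp 7,6)
jg again: taken
after sub esi, 2: esi=13-2=11
after xor esi, 3: esi=11^3=8
after add esi, 4: esi=8+4=12
after sub edi, 1: edi=7-1=6
cmp edi, 6  (cmp 6,6)
jg again: not taken
after imul esi, 8: esi=12*8=96
halt.
Total executed instructions: 40.

40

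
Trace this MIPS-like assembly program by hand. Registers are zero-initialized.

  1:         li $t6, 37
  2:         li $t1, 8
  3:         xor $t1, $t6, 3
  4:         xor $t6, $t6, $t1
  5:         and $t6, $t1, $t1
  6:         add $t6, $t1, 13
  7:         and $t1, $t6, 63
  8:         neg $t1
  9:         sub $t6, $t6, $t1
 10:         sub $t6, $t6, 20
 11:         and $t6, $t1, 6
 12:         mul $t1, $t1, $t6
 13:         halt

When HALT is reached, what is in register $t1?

-204

li $t6, 37 → $t6=37
li $t1, 8 → $t1=8
xor $t1, $t6, 3 → $t1=37^3=38
xor $t6, $t6, $t1 → $t6=37^38=3
and $t6, $t1, $t1 → $t6=38&38=38
add $t6, $t1, 13 → $t6=38+13=51
and $t1, $t6, 63 → $t1=51&63=51
neg $t1 → $t1=-(51)=-51
sub $t6, $t6, $t1 → $t6=51-(-51)=102
sub $t6, $t6, 20 → $t6=102-20=82
and $t6, $t1, 6 → $t6=(-51)&6=4
mul $t1, $t1, $t6 → $t1=(-51)*4=-204
halt.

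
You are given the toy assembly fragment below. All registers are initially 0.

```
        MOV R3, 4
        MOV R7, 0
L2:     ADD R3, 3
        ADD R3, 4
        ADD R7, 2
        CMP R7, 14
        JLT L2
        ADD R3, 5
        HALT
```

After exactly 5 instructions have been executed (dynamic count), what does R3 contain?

11

after MOV R3, 4: R3=4
after MOV R7, 0: R7=0
after ADD R3, 3: R3=4+3=7
after ADD R3, 4: R3=7+4=11
after ADD R7, 2: R7=0+2=2
After step 5: R3 = 11.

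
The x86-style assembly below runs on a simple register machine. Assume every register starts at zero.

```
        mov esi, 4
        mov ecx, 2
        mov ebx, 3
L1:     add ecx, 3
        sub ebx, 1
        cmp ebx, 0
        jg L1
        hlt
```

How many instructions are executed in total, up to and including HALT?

esi=4
ecx=2
ebx=3
ecx=2+3=5
ebx=3-1=2
cmp ebx, 0  (cmp 2,0)
jg L1: taken
ecx=5+3=8
ebx=2-1=1
cmp ebx, 0  (cmp 1,0)
jg L1: taken
ecx=8+3=11
ebx=1-1=0
cmp ebx, 0  (cmp 0,0)
jg L1: not taken
halt.
Total executed instructions: 16.

16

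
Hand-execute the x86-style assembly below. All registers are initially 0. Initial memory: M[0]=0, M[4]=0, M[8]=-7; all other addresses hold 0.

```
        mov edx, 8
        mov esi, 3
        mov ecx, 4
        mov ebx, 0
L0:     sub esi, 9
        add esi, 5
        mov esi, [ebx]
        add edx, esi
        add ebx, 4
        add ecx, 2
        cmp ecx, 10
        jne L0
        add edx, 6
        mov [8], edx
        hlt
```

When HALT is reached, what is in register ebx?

mov edx, 8 → edx=8
mov esi, 3 → esi=3
mov ecx, 4 → ecx=4
mov ebx, 0 → ebx=0
sub esi, 9 → esi=3-9=-6
add esi, 5 → esi=(-6)+5=-1
mov esi, [ebx] → esi=M[0]=0
add edx, esi → edx=8+0=8
add ebx, 4 → ebx=0+4=4
add ecx, 2 → ecx=4+2=6
cmp ecx, 10  (cmp 6,10)
jne L0: taken
sub esi, 9 → esi=0-9=-9
add esi, 5 → esi=(-9)+5=-4
mov esi, [ebx] → esi=M[4]=0
add edx, esi → edx=8+0=8
add ebx, 4 → ebx=4+4=8
add ecx, 2 → ecx=6+2=8
cmp ecx, 10  (cmp 8,10)
jne L0: taken
sub esi, 9 → esi=0-9=-9
add esi, 5 → esi=(-9)+5=-4
mov esi, [ebx] → esi=M[8]=-7
add edx, esi → edx=8+(-7)=1
add ebx, 4 → ebx=8+4=12
add ecx, 2 → ecx=8+2=10
cmp ecx, 10  (cmp 10,10)
jne L0: not taken
add edx, 6 → edx=1+6=7
mov [8], edx → M[8]=7
halt.

12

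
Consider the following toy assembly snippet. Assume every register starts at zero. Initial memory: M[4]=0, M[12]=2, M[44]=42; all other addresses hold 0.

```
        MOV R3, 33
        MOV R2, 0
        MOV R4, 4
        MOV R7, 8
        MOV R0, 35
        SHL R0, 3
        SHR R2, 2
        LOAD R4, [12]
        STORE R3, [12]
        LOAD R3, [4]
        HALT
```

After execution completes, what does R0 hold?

280

after MOV R3, 33: R3=33
after MOV R2, 0: R2=0
after MOV R4, 4: R4=4
after MOV R7, 8: R7=8
after MOV R0, 35: R0=35
after SHL R0, 3: R0=35<<3=280
after SHR R2, 2: R2=0>>2=0
after LOAD R4, [12]: R4=M[12]=2
STORE R3, [12] → M[12]=33
after LOAD R3, [4]: R3=M[4]=0
halt.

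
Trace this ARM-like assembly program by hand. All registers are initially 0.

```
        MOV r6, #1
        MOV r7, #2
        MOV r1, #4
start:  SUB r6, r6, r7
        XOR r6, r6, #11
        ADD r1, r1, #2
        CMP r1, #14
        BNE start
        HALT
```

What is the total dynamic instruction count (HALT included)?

r6=1
r7=2
r1=4
r6=1-2=-1
r6=(-1)^11=-12
r1=4+2=6
CMP r1, #14  (cmp 6,14)
BNE start: taken
r6=(-12)-2=-14
r6=(-14)^11=-7
r1=6+2=8
CMP r1, #14  (cmp 8,14)
BNE start: taken
r6=(-7)-2=-9
r6=(-9)^11=-4
r1=8+2=10
CMP r1, #14  (cmp 10,14)
BNE start: taken
r6=(-4)-2=-6
r6=(-6)^11=-15
r1=10+2=12
CMP r1, #14  (cmp 12,14)
BNE start: taken
r6=(-15)-2=-17
r6=(-17)^11=-28
r1=12+2=14
CMP r1, #14  (cmp 14,14)
BNE start: not taken
halt.
Total executed instructions: 29.

29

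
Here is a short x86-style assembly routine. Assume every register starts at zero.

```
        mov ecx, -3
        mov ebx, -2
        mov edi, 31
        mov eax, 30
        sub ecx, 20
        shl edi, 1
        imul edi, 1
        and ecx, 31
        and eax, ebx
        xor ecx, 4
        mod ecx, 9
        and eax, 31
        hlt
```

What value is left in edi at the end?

after mov ecx, -3: ecx=-3
after mov ebx, -2: ebx=-2
after mov edi, 31: edi=31
after mov eax, 30: eax=30
after sub ecx, 20: ecx=(-3)-20=-23
after shl edi, 1: edi=31<<1=62
after imul edi, 1: edi=62*1=62
after and ecx, 31: ecx=(-23)&31=9
after and eax, ebx: eax=30&(-2)=30
after xor ecx, 4: ecx=9^4=13
after mod ecx, 9: ecx=13%9=4
after and eax, 31: eax=30&31=30
halt.

62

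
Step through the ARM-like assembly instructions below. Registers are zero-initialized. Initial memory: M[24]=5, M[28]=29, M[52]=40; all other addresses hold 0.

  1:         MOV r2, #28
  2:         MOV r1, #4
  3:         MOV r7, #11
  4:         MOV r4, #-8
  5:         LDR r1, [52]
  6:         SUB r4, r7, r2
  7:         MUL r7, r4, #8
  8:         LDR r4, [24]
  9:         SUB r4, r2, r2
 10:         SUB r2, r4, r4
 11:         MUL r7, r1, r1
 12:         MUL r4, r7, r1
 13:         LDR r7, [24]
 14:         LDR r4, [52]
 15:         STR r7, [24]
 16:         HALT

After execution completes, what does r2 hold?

0

r2=28
r1=4
r7=11
r4=-8
r1=M[52]=40
r4=11-28=-17
r7=(-17)*8=-136
r4=M[24]=5
r4=28-28=0
r2=0-0=0
r7=40*40=1600
r4=1600*40=64000
r7=M[24]=5
r4=M[52]=40
STR r7, [24] → M[24]=5
halt.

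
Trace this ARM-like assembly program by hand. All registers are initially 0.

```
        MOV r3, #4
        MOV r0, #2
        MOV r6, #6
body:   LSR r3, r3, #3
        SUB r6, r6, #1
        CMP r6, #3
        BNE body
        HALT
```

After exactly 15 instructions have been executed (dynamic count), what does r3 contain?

after MOV r3, #4: r3=4
after MOV r0, #2: r0=2
after MOV r6, #6: r6=6
after LSR r3, r3, #3: r3=4>>3=0
after SUB r6, r6, #1: r6=6-1=5
CMP r6, #3  (cmp 5,3)
BNE body: taken
after LSR r3, r3, #3: r3=0>>3=0
after SUB r6, r6, #1: r6=5-1=4
CMP r6, #3  (cmp 4,3)
BNE body: taken
after LSR r3, r3, #3: r3=0>>3=0
after SUB r6, r6, #1: r6=4-1=3
CMP r6, #3  (cmp 3,3)
BNE body: not taken
After step 15: r3 = 0.

0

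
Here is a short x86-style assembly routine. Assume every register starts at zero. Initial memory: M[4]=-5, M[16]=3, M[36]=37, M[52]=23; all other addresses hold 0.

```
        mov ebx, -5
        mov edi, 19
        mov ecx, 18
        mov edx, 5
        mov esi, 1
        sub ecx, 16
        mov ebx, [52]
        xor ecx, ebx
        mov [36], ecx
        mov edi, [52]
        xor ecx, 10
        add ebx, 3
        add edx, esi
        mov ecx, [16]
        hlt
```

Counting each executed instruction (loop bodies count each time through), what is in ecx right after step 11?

mov ebx, -5 → ebx=-5
mov edi, 19 → edi=19
mov ecx, 18 → ecx=18
mov edx, 5 → edx=5
mov esi, 1 → esi=1
sub ecx, 16 → ecx=18-16=2
mov ebx, [52] → ebx=M[52]=23
xor ecx, ebx → ecx=2^23=21
mov [36], ecx → M[36]=21
mov edi, [52] → edi=M[52]=23
xor ecx, 10 → ecx=21^10=31
After step 11: ecx = 31.

31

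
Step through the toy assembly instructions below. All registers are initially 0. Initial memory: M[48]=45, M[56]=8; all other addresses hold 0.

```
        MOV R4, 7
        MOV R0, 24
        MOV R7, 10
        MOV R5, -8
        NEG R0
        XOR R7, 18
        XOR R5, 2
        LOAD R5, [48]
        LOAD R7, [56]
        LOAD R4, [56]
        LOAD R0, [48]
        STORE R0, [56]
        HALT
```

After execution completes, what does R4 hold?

MOV R4, 7 → R4=7
MOV R0, 24 → R0=24
MOV R7, 10 → R7=10
MOV R5, -8 → R5=-8
NEG R0 → R0=-(24)=-24
XOR R7, 18 → R7=10^18=24
XOR R5, 2 → R5=(-8)^2=-6
LOAD R5, [48] → R5=M[48]=45
LOAD R7, [56] → R7=M[56]=8
LOAD R4, [56] → R4=M[56]=8
LOAD R0, [48] → R0=M[48]=45
STORE R0, [56] → M[56]=45
halt.

8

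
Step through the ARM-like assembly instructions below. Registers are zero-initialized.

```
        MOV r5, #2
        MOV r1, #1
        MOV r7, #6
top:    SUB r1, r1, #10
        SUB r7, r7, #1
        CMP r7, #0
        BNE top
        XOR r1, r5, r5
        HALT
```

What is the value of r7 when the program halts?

after MOV r5, #2: r5=2
after MOV r1, #1: r1=1
after MOV r7, #6: r7=6
after SUB r1, r1, #10: r1=1-10=-9
after SUB r7, r7, #1: r7=6-1=5
CMP r7, #0  (cmp 5,0)
BNE top: taken
after SUB r1, r1, #10: r1=(-9)-10=-19
after SUB r7, r7, #1: r7=5-1=4
CMP r7, #0  (cmp 4,0)
BNE top: taken
after SUB r1, r1, #10: r1=(-19)-10=-29
after SUB r7, r7, #1: r7=4-1=3
CMP r7, #0  (cmp 3,0)
BNE top: taken
after SUB r1, r1, #10: r1=(-29)-10=-39
after SUB r7, r7, #1: r7=3-1=2
CMP r7, #0  (cmp 2,0)
BNE top: taken
after SUB r1, r1, #10: r1=(-39)-10=-49
after SUB r7, r7, #1: r7=2-1=1
CMP r7, #0  (cmp 1,0)
BNE top: taken
after SUB r1, r1, #10: r1=(-49)-10=-59
after SUB r7, r7, #1: r7=1-1=0
CMP r7, #0  (cmp 0,0)
BNE top: not taken
after XOR r1, r5, r5: r1=2^2=0
halt.

0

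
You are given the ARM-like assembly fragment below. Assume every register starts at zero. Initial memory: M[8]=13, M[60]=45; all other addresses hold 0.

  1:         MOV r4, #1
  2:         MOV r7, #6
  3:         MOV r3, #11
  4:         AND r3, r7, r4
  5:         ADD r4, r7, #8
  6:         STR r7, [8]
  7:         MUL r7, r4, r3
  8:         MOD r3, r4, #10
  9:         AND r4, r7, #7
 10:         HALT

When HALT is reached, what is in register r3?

4

MOV r4, #1 → r4=1
MOV r7, #6 → r7=6
MOV r3, #11 → r3=11
AND r3, r7, r4 → r3=6&1=0
ADD r4, r7, #8 → r4=6+8=14
STR r7, [8] → M[8]=6
MUL r7, r4, r3 → r7=14*0=0
MOD r3, r4, #10 → r3=14%10=4
AND r4, r7, #7 → r4=0&7=0
halt.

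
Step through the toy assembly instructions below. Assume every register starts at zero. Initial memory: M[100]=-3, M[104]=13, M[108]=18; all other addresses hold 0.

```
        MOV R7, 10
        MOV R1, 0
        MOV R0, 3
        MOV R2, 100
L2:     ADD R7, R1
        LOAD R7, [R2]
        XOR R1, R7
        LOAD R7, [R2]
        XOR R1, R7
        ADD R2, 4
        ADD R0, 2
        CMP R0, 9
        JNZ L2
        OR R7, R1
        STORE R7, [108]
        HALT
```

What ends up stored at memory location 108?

18

R7=10
R1=0
R0=3
R2=100
R7=10+0=10
R7=M[100]=-3
R1=0^(-3)=-3
R7=M[100]=-3
R1=(-3)^(-3)=0
R2=100+4=104
R0=3+2=5
CMP R0, 9  (cmp 5,9)
JNZ L2: taken
R7=(-3)+0=-3
R7=M[104]=13
R1=0^13=13
R7=M[104]=13
R1=13^13=0
R2=104+4=108
R0=5+2=7
CMP R0, 9  (cmp 7,9)
JNZ L2: taken
R7=13+0=13
R7=M[108]=18
R1=0^18=18
R7=M[108]=18
R1=18^18=0
R2=108+4=112
R0=7+2=9
CMP R0, 9  (cmp 9,9)
JNZ L2: not taken
R7=18|0=18
STORE R7, [108] → M[108]=18
halt.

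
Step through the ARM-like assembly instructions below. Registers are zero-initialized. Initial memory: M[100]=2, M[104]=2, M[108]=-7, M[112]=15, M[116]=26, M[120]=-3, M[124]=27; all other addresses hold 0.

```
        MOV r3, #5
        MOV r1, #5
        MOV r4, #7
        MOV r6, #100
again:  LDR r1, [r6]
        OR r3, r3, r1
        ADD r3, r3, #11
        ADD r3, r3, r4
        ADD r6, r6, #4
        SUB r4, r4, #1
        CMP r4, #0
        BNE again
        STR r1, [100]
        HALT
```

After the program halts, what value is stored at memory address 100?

27

after MOV r3, #5: r3=5
after MOV r1, #5: r1=5
after MOV r4, #7: r4=7
after MOV r6, #100: r6=100
after LDR r1, [r6]: r1=M[100]=2
after OR r3, r3, r1: r3=5|2=7
after ADD r3, r3, #11: r3=7+11=18
after ADD r3, r3, r4: r3=18+7=25
after ADD r6, r6, #4: r6=100+4=104
after SUB r4, r4, #1: r4=7-1=6
CMP r4, #0  (cmp 6,0)
BNE again: taken
after LDR r1, [r6]: r1=M[104]=2
after OR r3, r3, r1: r3=25|2=27
after ADD r3, r3, #11: r3=27+11=38
after ADD r3, r3, r4: r3=38+6=44
after ADD r6, r6, #4: r6=104+4=108
after SUB r4, r4, #1: r4=6-1=5
CMP r4, #0  (cmp 5,0)
BNE again: taken
after LDR r1, [r6]: r1=M[108]=-7
after OR r3, r3, r1: r3=44|(-7)=-3
after ADD r3, r3, #11: r3=(-3)+11=8
after ADD r3, r3, r4: r3=8+5=13
after ADD r6, r6, #4: r6=108+4=112
after SUB r4, r4, #1: r4=5-1=4
CMP r4, #0  (cmp 4,0)
BNE again: taken
after LDR r1, [r6]: r1=M[112]=15
after OR r3, r3, r1: r3=13|15=15
after ADD r3, r3, #11: r3=15+11=26
after ADD r3, r3, r4: r3=26+4=30
after ADD r6, r6, #4: r6=112+4=116
after SUB r4, r4, #1: r4=4-1=3
CMP r4, #0  (cmp 3,0)
BNE again: taken
after LDR r1, [r6]: r1=M[116]=26
after OR r3, r3, r1: r3=30|26=30
after ADD r3, r3, #11: r3=30+11=41
after ADD r3, r3, r4: r3=41+3=44
after ADD r6, r6, #4: r6=116+4=120
after SUB r4, r4, #1: r4=3-1=2
CMP r4, #0  (cmp 2,0)
BNE again: taken
after LDR r1, [r6]: r1=M[120]=-3
after OR r3, r3, r1: r3=44|(-3)=-3
after ADD r3, r3, #11: r3=(-3)+11=8
after ADD r3, r3, r4: r3=8+2=10
after ADD r6, r6, #4: r6=120+4=124
after SUB r4, r4, #1: r4=2-1=1
CMP r4, #0  (cmp 1,0)
BNE again: taken
after LDR r1, [r6]: r1=M[124]=27
after OR r3, r3, r1: r3=10|27=27
after ADD r3, r3, #11: r3=27+11=38
after ADD r3, r3, r4: r3=38+1=39
after ADD r6, r6, #4: r6=124+4=128
after SUB r4, r4, #1: r4=1-1=0
CMP r4, #0  (cmp 0,0)
BNE again: not taken
STR r1, [100] → M[100]=27
halt.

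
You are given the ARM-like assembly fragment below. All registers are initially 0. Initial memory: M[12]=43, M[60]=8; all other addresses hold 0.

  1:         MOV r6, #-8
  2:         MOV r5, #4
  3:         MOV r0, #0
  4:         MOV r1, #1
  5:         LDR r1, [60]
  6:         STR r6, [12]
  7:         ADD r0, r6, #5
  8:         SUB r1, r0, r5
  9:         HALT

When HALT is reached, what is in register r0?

after MOV r6, #-8: r6=-8
after MOV r5, #4: r5=4
after MOV r0, #0: r0=0
after MOV r1, #1: r1=1
after LDR r1, [60]: r1=M[60]=8
STR r6, [12] → M[12]=-8
after ADD r0, r6, #5: r0=(-8)+5=-3
after SUB r1, r0, r5: r1=(-3)-4=-7
halt.

-3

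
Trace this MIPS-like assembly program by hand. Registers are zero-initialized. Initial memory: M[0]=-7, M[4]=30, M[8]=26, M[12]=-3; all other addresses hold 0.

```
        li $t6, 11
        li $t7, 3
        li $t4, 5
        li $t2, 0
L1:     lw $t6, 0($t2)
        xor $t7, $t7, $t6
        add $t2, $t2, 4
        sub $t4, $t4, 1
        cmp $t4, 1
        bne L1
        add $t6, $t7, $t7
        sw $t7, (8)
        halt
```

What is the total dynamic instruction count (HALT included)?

after li $t6, 11: $t6=11
after li $t7, 3: $t7=3
after li $t4, 5: $t4=5
after li $t2, 0: $t2=0
after lw $t6, 0($t2): $t6=M[0]=-7
after xor $t7, $t7, $t6: $t7=3^(-7)=-6
after add $t2, $t2, 4: $t2=0+4=4
after sub $t4, $t4, 1: $t4=5-1=4
cmp $t4, 1  (cmp 4,1)
bne L1: taken
after lw $t6, 0($t2): $t6=M[4]=30
after xor $t7, $t7, $t6: $t7=(-6)^30=-28
after add $t2, $t2, 4: $t2=4+4=8
after sub $t4, $t4, 1: $t4=4-1=3
cmp $t4, 1  (cmp 3,1)
bne L1: taken
after lw $t6, 0($t2): $t6=M[8]=26
after xor $t7, $t7, $t6: $t7=(-28)^26=-2
after add $t2, $t2, 4: $t2=8+4=12
after sub $t4, $t4, 1: $t4=3-1=2
cmp $t4, 1  (cmp 2,1)
bne L1: taken
after lw $t6, 0($t2): $t6=M[12]=-3
after xor $t7, $t7, $t6: $t7=(-2)^(-3)=3
after add $t2, $t2, 4: $t2=12+4=16
after sub $t4, $t4, 1: $t4=2-1=1
cmp $t4, 1  (cmp 1,1)
bne L1: not taken
after add $t6, $t7, $t7: $t6=3+3=6
sw $t7, (8) → M[8]=3
halt.
Total executed instructions: 31.

31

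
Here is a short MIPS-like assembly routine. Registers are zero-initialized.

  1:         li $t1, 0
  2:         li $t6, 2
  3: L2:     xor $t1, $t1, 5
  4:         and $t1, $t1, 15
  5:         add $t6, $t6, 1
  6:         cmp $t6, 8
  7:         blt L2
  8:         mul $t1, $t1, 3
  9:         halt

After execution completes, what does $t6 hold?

8

li $t1, 0 → $t1=0
li $t6, 2 → $t6=2
xor $t1, $t1, 5 → $t1=0^5=5
and $t1, $t1, 15 → $t1=5&15=5
add $t6, $t6, 1 → $t6=2+1=3
cmp $t6, 8  (cmp 3,8)
blt L2: taken
xor $t1, $t1, 5 → $t1=5^5=0
and $t1, $t1, 15 → $t1=0&15=0
add $t6, $t6, 1 → $t6=3+1=4
cmp $t6, 8  (cmp 4,8)
blt L2: taken
xor $t1, $t1, 5 → $t1=0^5=5
and $t1, $t1, 15 → $t1=5&15=5
add $t6, $t6, 1 → $t6=4+1=5
cmp $t6, 8  (cmp 5,8)
blt L2: taken
xor $t1, $t1, 5 → $t1=5^5=0
and $t1, $t1, 15 → $t1=0&15=0
add $t6, $t6, 1 → $t6=5+1=6
cmp $t6, 8  (cmp 6,8)
blt L2: taken
xor $t1, $t1, 5 → $t1=0^5=5
and $t1, $t1, 15 → $t1=5&15=5
add $t6, $t6, 1 → $t6=6+1=7
cmp $t6, 8  (cmp 7,8)
blt L2: taken
xor $t1, $t1, 5 → $t1=5^5=0
and $t1, $t1, 15 → $t1=0&15=0
add $t6, $t6, 1 → $t6=7+1=8
cmp $t6, 8  (cmp 8,8)
blt L2: not taken
mul $t1, $t1, 3 → $t1=0*3=0
halt.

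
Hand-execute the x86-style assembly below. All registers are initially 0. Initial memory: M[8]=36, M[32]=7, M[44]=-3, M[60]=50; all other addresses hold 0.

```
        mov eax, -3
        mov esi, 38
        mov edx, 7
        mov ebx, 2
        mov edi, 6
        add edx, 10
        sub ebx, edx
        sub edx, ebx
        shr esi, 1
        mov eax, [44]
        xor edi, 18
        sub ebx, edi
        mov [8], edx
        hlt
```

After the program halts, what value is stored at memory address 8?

32

mov eax, -3 → eax=-3
mov esi, 38 → esi=38
mov edx, 7 → edx=7
mov ebx, 2 → ebx=2
mov edi, 6 → edi=6
add edx, 10 → edx=7+10=17
sub ebx, edx → ebx=2-17=-15
sub edx, ebx → edx=17-(-15)=32
shr esi, 1 → esi=38>>1=19
mov eax, [44] → eax=M[44]=-3
xor edi, 18 → edi=6^18=20
sub ebx, edi → ebx=(-15)-20=-35
mov [8], edx → M[8]=32
halt.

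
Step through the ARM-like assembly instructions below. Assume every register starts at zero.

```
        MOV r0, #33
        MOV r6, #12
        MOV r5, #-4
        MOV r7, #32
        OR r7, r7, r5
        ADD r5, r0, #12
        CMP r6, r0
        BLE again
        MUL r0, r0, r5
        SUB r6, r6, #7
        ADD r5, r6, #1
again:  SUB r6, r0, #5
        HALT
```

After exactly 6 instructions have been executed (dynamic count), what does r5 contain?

after MOV r0, #33: r0=33
after MOV r6, #12: r6=12
after MOV r5, #-4: r5=-4
after MOV r7, #32: r7=32
after OR r7, r7, r5: r7=32|(-4)=-4
after ADD r5, r0, #12: r5=33+12=45
After step 6: r5 = 45.

45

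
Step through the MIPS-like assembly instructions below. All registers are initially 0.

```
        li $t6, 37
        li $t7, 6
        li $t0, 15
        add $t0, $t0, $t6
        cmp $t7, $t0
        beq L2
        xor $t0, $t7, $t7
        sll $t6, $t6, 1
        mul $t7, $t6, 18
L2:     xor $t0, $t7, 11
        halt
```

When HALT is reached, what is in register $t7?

$t6=37
$t7=6
$t0=15
$t0=15+37=52
cmp $t7, $t0  (cmp 6,52)
beq L2: not taken
$t0=6^6=0
$t6=37<<1=74
$t7=74*18=1332
$t0=1332^11=1343
halt.

1332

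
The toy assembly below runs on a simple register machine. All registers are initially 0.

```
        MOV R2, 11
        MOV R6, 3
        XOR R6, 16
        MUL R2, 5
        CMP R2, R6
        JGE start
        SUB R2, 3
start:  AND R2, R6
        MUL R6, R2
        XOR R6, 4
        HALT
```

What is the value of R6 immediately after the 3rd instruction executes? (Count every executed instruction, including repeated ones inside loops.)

19

R2=11
R6=3
R6=3^16=19
After step 3: R6 = 19.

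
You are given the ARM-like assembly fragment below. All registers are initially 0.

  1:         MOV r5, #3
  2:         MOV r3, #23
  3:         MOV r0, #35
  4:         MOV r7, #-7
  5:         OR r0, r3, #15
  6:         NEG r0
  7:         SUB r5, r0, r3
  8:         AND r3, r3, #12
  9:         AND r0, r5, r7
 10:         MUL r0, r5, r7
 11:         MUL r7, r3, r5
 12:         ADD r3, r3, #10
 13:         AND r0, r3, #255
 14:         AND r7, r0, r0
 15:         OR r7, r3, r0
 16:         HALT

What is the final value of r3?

14

r5=3
r3=23
r0=35
r7=-7
r0=23|15=31
r0=-(31)=-31
r5=(-31)-23=-54
r3=23&12=4
r0=(-54)&(-7)=-56
r0=(-54)*(-7)=378
r7=4*(-54)=-216
r3=4+10=14
r0=14&255=14
r7=14&14=14
r7=14|14=14
halt.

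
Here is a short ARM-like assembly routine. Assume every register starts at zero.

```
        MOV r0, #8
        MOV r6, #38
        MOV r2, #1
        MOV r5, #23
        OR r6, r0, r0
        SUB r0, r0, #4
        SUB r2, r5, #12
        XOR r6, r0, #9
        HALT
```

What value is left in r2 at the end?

r0=8
r6=38
r2=1
r5=23
r6=8|8=8
r0=8-4=4
r2=23-12=11
r6=4^9=13
halt.

11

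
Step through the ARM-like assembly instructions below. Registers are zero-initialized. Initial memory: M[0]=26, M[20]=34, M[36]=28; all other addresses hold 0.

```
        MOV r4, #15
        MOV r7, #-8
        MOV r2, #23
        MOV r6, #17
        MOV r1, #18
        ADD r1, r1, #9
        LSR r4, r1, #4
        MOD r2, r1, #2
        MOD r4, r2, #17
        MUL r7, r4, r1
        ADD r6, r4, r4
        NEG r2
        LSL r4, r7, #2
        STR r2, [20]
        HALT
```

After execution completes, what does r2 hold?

-1

r4=15
r7=-8
r2=23
r6=17
r1=18
r1=18+9=27
r4=27>>4=1
r2=27%2=1
r4=1%17=1
r7=1*27=27
r6=1+1=2
r2=-(1)=-1
r4=27<<2=108
STR r2, [20] → M[20]=-1
halt.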